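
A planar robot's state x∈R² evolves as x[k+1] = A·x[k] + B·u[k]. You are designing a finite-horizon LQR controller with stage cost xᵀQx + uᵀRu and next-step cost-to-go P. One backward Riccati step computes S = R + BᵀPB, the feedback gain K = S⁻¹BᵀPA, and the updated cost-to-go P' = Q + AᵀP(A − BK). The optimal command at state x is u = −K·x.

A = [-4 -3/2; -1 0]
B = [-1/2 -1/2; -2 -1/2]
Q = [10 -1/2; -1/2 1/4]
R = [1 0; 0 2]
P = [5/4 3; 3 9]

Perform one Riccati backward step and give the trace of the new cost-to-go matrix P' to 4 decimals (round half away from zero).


BᵀP = [-6.6250 -19.5000; -2.1250 -6.0000]
S = R + BᵀPB = [1 0; 0 2] + [42.3125 13.0625; 13.0625 4.0625] = [43.3125 13.0625; 13.0625 6.0625]
BᵀPA = [46.0000 9.9375; 14.5000 3.1875]
K = S⁻¹·BᵀPA = [0.9730 0.2024; 0.2953 0.0897]
A−BK = [-3.3658 -1.3540; 1.0936 0.4496]
AᵀP(A−BK) = [3.9606 1.3896; 1.3896 0.5154]
P' = Q + AᵀP(A−BK) = [13.9606 0.8896; 0.8896 0.7654]
tr(P') = 14.7260

14.7260


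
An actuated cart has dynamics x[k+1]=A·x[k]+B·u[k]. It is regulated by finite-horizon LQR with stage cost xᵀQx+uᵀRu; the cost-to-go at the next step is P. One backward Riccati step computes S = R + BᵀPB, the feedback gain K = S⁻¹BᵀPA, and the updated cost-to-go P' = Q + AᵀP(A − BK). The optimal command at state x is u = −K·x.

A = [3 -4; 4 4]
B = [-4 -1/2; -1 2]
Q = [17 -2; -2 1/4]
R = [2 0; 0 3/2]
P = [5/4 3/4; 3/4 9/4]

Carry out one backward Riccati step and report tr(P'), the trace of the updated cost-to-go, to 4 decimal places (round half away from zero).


29.1577

BᵀP = [-5.7500 -5.2500; 0.8750 4.1250]
S = R + BᵀPB = [2 0; 0 3/2] + [28.2500 -7.6250; -7.6250 7.8125] = [30.2500 -7.6250; -7.6250 9.3125]
BᵀPA = [-38.2500 2.0000; 19.1250 13.0000]
K = S⁻¹·BᵀPA = [-0.9410 0.5267; 1.2832 1.8272]
A−BK = [-0.1224 -0.9796; 0.4926 0.8722]
AᵀP(A−BK) = [4.7151 3.2004; 3.2004 7.1926]
P' = Q + AᵀP(A−BK) = [21.7151 1.2004; 1.2004 7.4426]
tr(P') = 29.1577


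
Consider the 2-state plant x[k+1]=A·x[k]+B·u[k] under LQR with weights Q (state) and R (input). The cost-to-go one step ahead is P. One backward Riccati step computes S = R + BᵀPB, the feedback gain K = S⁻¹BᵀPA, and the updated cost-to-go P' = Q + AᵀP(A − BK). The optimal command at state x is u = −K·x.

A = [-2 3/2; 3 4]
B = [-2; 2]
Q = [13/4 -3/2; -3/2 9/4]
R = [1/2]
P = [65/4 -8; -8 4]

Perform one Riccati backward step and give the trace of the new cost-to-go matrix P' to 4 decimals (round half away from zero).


BᵀP = [-48.5000 24.0000]
S = R + BᵀPB = [1/2] + [145.0000] = [145.5000]
BᵀPA = [169.0000 23.2500]
K = S⁻¹·BᵀPA = [1.1615 0.1598]
A−BK = [0.3230 1.8196; 0.6770 3.6804]
AᵀP(A−BK) = [0.7045 0.2448; 0.2448 0.8473]
P' = Q + AᵀP(A−BK) = [3.9545 -1.2552; -1.2552 3.0973]
tr(P') = 7.0518

7.0518


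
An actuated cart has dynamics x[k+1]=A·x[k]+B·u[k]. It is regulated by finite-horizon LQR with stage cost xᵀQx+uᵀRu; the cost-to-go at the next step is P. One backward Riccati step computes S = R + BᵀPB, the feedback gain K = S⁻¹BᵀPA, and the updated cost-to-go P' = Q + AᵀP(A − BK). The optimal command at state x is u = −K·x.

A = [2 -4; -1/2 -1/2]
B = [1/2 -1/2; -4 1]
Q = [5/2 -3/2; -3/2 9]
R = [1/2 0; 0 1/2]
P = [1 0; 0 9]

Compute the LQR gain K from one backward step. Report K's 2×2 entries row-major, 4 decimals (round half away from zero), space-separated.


BᵀP = [0.5000 -36.0000; -0.5000 9.0000]
S = R + BᵀPB = [1/2 0; 0 1/2] + [144.2500 -36.2500; -36.2500 9.2500] = [144.7500 -36.2500; -36.2500 9.7500]
BᵀPA = [19.0000 16.0000; -5.5000 -2.5000]
K = S⁻¹·BᵀPA = [-0.1452 0.6722; -1.1041 2.2429]
A−BK = [1.5206 -3.2147; 0.0231 -0.0540]
AᵀP(A−BK) = [2.9370 -6.1864; -6.1864 13.1015]
P' = Q + AᵀP(A−BK) = [5.4370 -7.6864; -7.6864 22.1015]
tr(P') = 27.5386

-0.1452 0.6722 -1.1041 2.2429


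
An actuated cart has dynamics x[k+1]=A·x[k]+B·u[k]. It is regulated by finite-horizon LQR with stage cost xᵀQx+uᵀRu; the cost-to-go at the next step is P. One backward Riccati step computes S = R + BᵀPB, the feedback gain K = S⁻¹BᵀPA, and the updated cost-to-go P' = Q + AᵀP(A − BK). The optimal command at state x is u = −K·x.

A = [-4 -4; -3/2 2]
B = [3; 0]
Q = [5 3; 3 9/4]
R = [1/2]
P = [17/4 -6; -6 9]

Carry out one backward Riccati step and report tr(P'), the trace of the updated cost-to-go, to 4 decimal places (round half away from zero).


BᵀP = [12.7500 -18.0000]
S = R + BᵀPB = [1/2] + [38.2500] = [38.7500]
BᵀPA = [-24.0000 -87.0000]
K = S⁻¹·BᵀPA = [-0.6194 -2.2452]
A−BK = [-2.1419 2.7355; -1.5000 2.0000]
AᵀP(A−BK) = [1.3855 -0.8839; -0.8839 4.6710]
P' = Q + AᵀP(A−BK) = [6.3855 2.1161; 2.1161 6.9210]
tr(P') = 13.3065

13.3065


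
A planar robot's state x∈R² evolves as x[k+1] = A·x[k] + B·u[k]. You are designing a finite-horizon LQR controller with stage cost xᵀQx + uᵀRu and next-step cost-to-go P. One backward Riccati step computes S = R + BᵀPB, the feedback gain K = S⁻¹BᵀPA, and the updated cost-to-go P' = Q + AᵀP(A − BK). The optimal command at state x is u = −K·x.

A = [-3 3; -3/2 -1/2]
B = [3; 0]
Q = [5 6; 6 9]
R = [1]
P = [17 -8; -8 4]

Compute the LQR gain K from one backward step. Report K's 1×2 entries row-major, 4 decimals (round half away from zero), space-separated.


BᵀP = [51.0000 -24.0000]
S = R + BᵀPB = [1] + [153.0000] = [154.0000]
BᵀPA = [-117.0000 165.0000]
K = S⁻¹·BᵀPA = [-0.7597 1.0714]
A−BK = [-0.7208 -0.2143; -1.5000 -0.5000]
AᵀP(A−BK) = [1.1104 -0.6429; -0.6429 1.2143]
P' = Q + AᵀP(A−BK) = [6.1104 5.3571; 5.3571 10.2143]
tr(P') = 16.3247

-0.7597 1.0714


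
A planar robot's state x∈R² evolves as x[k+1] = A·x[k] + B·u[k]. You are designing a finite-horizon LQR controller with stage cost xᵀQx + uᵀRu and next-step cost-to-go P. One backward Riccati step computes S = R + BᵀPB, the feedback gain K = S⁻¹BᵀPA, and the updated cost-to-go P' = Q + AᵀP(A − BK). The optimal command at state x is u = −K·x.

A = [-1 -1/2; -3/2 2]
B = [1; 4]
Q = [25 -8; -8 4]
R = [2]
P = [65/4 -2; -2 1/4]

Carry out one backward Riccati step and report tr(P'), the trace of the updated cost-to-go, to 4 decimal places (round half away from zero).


BᵀP = [8.2500 -1.0000]
S = R + BᵀPB = [2] + [4.2500] = [6.2500]
BᵀPA = [-6.7500 -6.1250]
K = S⁻¹·BᵀPA = [-1.0800 -0.9800]
A−BK = [0.0800 0.4800; 2.8200 5.9200]
AᵀP(A−BK) = [3.5225 3.2600; 3.2600 3.0600]
P' = Q + AᵀP(A−BK) = [28.5225 -4.7400; -4.7400 7.0600]
tr(P') = 35.5825

35.5825


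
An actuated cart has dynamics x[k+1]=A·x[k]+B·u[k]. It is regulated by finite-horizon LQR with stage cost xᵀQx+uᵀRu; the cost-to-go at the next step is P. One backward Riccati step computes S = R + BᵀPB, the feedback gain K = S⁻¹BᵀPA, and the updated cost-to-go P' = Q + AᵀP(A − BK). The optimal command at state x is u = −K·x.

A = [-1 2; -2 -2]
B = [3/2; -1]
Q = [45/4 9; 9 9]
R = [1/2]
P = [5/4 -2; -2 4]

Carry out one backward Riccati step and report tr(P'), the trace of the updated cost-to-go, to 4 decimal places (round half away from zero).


23.2641

BᵀP = [3.8750 -7.0000]
S = R + BᵀPB = [1/2] + [12.8125] = [13.3125]
BᵀPA = [10.1250 21.7500]
K = S⁻¹·BᵀPA = [0.7606 1.6338]
A−BK = [-2.1408 -0.4507; -1.2394 -0.3662]
AᵀP(A−BK) = [1.5493 0.9577; 0.9577 1.4648]
P' = Q + AᵀP(A−BK) = [12.7993 9.9577; 9.9577 10.4648]
tr(P') = 23.2641


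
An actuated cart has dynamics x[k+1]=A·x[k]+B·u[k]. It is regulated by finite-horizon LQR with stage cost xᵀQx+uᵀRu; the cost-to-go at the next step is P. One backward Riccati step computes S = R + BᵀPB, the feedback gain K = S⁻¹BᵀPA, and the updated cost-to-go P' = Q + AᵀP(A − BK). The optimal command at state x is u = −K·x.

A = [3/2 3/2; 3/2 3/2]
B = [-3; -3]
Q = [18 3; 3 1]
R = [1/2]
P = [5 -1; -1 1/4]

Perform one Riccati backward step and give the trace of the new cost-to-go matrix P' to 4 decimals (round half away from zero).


BᵀP = [-12.0000 2.2500]
S = R + BᵀPB = [1/2] + [29.2500] = [29.7500]
BᵀPA = [-14.6250 -14.6250]
K = S⁻¹·BᵀPA = [-0.4916 -0.4916]
A−BK = [0.0252 0.0252; 0.0252 0.0252]
AᵀP(A−BK) = [0.1229 0.1229; 0.1229 0.1229]
P' = Q + AᵀP(A−BK) = [18.1229 3.1229; 3.1229 1.1229]
tr(P') = 19.2458

19.2458


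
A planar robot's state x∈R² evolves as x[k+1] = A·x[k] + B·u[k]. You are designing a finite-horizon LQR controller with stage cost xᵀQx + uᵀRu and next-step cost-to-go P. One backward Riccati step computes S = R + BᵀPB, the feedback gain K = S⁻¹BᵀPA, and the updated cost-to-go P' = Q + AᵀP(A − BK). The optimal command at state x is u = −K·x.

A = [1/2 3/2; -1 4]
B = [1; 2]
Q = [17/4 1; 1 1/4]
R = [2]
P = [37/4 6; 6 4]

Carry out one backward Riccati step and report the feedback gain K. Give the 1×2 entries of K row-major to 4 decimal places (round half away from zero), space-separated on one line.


-0.0659 1.7146

BᵀP = [21.2500 14.0000]
S = R + BᵀPB = [2] + [49.2500] = [51.2500]
BᵀPA = [-3.3750 87.8750]
K = S⁻¹·BᵀPA = [-0.0659 1.7146]
A−BK = [0.5659 -0.2146; -0.8683 0.5707]
AᵀP(A−BK) = [0.0902 -0.2756; -0.2756 6.1390]
P' = Q + AᵀP(A−BK) = [4.3402 0.7244; 0.7244 6.3890]
tr(P') = 10.7293


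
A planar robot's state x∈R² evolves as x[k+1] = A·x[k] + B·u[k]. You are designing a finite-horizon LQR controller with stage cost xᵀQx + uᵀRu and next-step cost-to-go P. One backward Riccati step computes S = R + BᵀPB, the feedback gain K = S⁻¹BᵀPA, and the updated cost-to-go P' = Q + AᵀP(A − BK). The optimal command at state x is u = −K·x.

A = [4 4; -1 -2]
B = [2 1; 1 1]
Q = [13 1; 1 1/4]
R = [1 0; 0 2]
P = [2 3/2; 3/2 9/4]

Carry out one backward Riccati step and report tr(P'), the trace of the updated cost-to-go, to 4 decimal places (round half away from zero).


28.3807

BᵀP = [5.5000 5.2500; 3.5000 3.7500]
S = R + BᵀPB = [1 0; 0 2] + [16.2500 10.7500; 10.7500 7.2500] = [17.2500 10.7500; 10.7500 9.2500]
BᵀPA = [16.7500 11.5000; 10.2500 6.5000]
K = S⁻¹·BᵀPA = [1.0170 0.8295; -0.0739 -0.2614]
A−BK = [2.0398 2.6023; -1.9432 -2.5682]
AᵀP(A−BK) = [5.9716 7.2841; 7.2841 9.1591]
P' = Q + AᵀP(A−BK) = [18.9716 8.2841; 8.2841 9.4091]
tr(P') = 28.3807


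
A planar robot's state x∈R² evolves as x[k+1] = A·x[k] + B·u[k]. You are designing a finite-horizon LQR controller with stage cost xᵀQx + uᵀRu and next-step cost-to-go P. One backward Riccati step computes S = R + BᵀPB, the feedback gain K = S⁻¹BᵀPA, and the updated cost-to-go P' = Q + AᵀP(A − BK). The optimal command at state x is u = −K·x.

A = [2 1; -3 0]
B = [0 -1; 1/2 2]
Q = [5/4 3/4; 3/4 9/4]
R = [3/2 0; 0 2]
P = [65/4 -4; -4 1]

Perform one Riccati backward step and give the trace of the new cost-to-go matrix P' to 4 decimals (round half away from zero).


10.7017

BᵀP = [-2.0000 0.5000; -24.2500 6.0000]
S = R + BᵀPB = [3/2 0; 0 2] + [0.2500 3.0000; 3.0000 36.2500] = [1.7500 3.0000; 3.0000 38.2500]
BᵀPA = [-5.5000 -2.0000; -66.5000 -24.2500]
K = S⁻¹·BᵀPA = [-0.1877 -0.0647; -1.7238 -0.6289]
A−BK = [0.2762 0.3711; 0.5415 1.2902]
AᵀP(A−BK) = [6.3323 2.3215; 2.3215 0.8695]
P' = Q + AᵀP(A−BK) = [7.5823 3.0715; 3.0715 3.1195]
tr(P') = 10.7017


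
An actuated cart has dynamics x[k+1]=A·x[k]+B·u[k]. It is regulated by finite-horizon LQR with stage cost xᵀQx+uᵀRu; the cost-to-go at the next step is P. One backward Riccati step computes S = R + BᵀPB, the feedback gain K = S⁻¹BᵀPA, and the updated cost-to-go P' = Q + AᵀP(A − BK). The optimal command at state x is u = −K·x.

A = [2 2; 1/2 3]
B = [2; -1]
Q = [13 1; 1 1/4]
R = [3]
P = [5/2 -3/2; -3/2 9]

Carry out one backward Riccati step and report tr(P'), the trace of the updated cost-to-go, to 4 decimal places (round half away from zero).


74.8571

BᵀP = [6.5000 -12.0000]
S = R + BᵀPB = [3] + [25.0000] = [28.0000]
BᵀPA = [7.0000 -23.0000]
K = S⁻¹·BᵀPA = [0.2500 -0.8214]
A−BK = [1.5000 3.6429; 0.7500 2.1786]
AᵀP(A−BK) = [7.5000 18.7500; 18.7500 54.1071]
P' = Q + AᵀP(A−BK) = [20.5000 19.7500; 19.7500 54.3571]
tr(P') = 74.8571


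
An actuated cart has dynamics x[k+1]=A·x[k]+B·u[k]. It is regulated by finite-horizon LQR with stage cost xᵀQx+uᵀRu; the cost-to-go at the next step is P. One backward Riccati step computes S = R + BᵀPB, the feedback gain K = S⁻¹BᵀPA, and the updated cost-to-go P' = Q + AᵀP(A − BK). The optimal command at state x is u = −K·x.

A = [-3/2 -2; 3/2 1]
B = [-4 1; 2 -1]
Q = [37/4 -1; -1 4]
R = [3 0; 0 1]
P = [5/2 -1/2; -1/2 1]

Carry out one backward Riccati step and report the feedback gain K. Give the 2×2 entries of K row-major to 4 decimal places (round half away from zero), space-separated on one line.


BᵀP = [-11.0000 4.0000; 3.0000 -1.5000]
S = R + BᵀPB = [3 0; 0 1] + [52.0000 -15.0000; -15.0000 4.5000] = [55.0000 -15.0000; -15.0000 5.5000]
BᵀPA = [22.5000 26.0000; -6.7500 -7.5000]
K = S⁻¹·BᵀPA = [0.2903 0.3935; -0.4355 -0.2903]
A−BK = [0.0968 -0.1355; 0.4839 -0.0774]
AᵀP(A−BK) = [0.6532 0.4355; 0.4355 0.5903]
P' = Q + AᵀP(A−BK) = [9.9032 -0.5645; -0.5645 4.5903]
tr(P') = 14.4935

0.2903 0.3935 -0.4355 -0.2903


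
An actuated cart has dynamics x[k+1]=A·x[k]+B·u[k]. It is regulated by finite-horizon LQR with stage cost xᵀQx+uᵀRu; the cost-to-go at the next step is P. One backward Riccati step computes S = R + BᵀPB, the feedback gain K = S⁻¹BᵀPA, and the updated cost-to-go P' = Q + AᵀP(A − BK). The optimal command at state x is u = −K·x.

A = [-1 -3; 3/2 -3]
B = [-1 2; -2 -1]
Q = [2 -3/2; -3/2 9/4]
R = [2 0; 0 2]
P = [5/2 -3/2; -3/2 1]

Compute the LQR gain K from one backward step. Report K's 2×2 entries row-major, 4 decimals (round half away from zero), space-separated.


-0.1105 0.2486 -0.6492 -0.4144

BᵀP = [0.5000 -0.5000; 6.5000 -4.0000]
S = R + BᵀPB = [2 0; 0 2] + [0.5000 1.5000; 1.5000 17.0000] = [2.5000 1.5000; 1.5000 19.0000]
BᵀPA = [-1.2500 0.0000; -12.5000 -7.5000]
K = S⁻¹·BᵀPA = [-0.1105 0.2486; -0.6492 -0.4144]
A−BK = [0.1878 -1.9227; 0.6298 -2.9171]
AᵀP(A−BK) = [0.9972 0.3812; 0.3812 1.3923]
P' = Q + AᵀP(A−BK) = [2.9972 -1.1188; -1.1188 3.6423]
tr(P') = 6.6395


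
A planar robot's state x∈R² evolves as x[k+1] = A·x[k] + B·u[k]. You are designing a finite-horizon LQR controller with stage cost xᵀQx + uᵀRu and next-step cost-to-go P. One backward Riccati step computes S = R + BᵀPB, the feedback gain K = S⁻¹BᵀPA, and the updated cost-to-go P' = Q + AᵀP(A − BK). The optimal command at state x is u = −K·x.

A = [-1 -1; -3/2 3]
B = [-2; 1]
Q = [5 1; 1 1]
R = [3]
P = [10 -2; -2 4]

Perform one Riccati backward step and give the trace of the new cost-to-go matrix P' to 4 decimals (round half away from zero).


36.7091

BᵀP = [-22.0000 8.0000]
S = R + BᵀPB = [3] + [52.0000] = [55.0000]
BᵀPA = [10.0000 46.0000]
K = S⁻¹·BᵀPA = [0.1818 0.8364]
A−BK = [-0.6364 0.6727; -1.6818 2.1636]
AᵀP(A−BK) = [11.1818 -13.3636; -13.3636 19.5273]
P' = Q + AᵀP(A−BK) = [16.1818 -12.3636; -12.3636 20.5273]
tr(P') = 36.7091


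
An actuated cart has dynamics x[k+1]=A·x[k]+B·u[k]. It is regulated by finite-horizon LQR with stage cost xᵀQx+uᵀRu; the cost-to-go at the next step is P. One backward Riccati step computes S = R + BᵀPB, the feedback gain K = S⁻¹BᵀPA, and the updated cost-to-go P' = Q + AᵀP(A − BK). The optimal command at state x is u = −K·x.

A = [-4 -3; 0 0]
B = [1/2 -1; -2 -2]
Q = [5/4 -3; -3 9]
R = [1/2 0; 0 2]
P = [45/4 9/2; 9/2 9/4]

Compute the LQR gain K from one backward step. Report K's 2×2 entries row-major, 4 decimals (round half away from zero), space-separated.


BᵀP = [-3.3750 -2.2500; -20.2500 -9.0000]
S = R + BᵀPB = [1/2 0; 0 2] + [2.8125 7.8750; 7.8750 38.2500] = [3.3125 7.8750; 7.8750 40.2500]
BᵀPA = [13.5000 10.1250; 81.0000 60.7500]
K = S⁻¹·BᵀPA = [-1.3252 -0.9939; 2.2717 1.7038]
A−BK = [-1.0657 -0.7993; 1.8931 1.4198]
AᵀP(A−BK) = [13.8826 10.4119; 10.4119 7.8089]
P' = Q + AᵀP(A−BK) = [15.1326 7.4119; 7.4119 16.8089]
tr(P') = 31.9415

-1.3252 -0.9939 2.2717 1.7038


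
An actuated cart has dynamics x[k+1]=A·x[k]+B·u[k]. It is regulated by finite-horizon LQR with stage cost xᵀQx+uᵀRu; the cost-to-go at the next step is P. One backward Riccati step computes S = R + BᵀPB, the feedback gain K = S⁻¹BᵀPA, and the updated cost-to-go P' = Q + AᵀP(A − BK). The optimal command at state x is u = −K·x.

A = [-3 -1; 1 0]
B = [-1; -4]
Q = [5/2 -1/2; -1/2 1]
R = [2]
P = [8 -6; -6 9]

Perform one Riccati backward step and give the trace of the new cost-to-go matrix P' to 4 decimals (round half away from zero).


68.6887

BᵀP = [16.0000 -30.0000]
S = R + BᵀPB = [2] + [104.0000] = [106.0000]
BᵀPA = [-78.0000 -16.0000]
K = S⁻¹·BᵀPA = [-0.7358 -0.1509]
A−BK = [-3.7358 -1.1509; -1.9434 -0.6038]
AᵀP(A−BK) = [59.6038 18.2264; 18.2264 5.5849]
P' = Q + AᵀP(A−BK) = [62.1038 17.7264; 17.7264 6.5849]
tr(P') = 68.6887


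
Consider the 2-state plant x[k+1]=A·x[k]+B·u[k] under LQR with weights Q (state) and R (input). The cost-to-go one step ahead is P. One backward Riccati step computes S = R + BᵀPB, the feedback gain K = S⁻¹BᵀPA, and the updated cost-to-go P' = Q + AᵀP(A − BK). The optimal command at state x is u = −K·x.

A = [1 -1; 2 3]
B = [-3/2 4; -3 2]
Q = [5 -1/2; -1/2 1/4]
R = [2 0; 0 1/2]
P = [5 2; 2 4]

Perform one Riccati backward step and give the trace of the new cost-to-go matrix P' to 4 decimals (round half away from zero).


BᵀP = [-13.5000 -15.0000; 24.0000 16.0000]
S = R + BᵀPB = [2 0; 0 1/2] + [65.2500 -84.0000; -84.0000 128.0000] = [67.2500 -84.0000; -84.0000 128.5000]
BᵀPA = [-43.5000 -31.5000; 56.0000 24.0000]
K = S⁻¹·BᵀPA = [-0.5586 -1.2814; 0.0706 -0.6508]
A−BK = [-0.1205 -0.3186; 0.1829 0.4576]
AᵀP(A−BK) = [0.7448 1.7085; 1.7085 4.2576]
P' = Q + AᵀP(A−BK) = [5.7448 1.2085; 1.2085 4.5076]
tr(P') = 10.2524

10.2524


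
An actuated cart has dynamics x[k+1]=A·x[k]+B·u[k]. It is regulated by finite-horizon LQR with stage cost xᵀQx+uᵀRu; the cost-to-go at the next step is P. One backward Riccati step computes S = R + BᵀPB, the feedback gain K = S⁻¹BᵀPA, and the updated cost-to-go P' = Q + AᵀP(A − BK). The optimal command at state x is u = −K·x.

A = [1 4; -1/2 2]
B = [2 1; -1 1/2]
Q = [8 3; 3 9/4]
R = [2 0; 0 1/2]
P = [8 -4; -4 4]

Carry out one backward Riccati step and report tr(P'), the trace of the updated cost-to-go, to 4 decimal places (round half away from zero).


BᵀP = [20.0000 -12.0000; 6.0000 -2.0000]
S = R + BᵀPB = [2 0; 0 1/2] + [52.0000 14.0000; 14.0000 5.0000] = [54.0000 14.0000; 14.0000 5.5000]
BᵀPA = [26.0000 56.0000; 7.0000 20.0000]
K = S⁻¹·BᵀPA = [0.4455 0.2772; 0.1386 2.9307]
A−BK = [-0.0297 0.5149; -0.1238 0.8119]
AᵀP(A−BK) = [0.4455 0.2772; 0.2772 5.8614]
P' = Q + AᵀP(A−BK) = [8.4455 3.2772; 3.2772 8.1114]
tr(P') = 16.5569

16.5569


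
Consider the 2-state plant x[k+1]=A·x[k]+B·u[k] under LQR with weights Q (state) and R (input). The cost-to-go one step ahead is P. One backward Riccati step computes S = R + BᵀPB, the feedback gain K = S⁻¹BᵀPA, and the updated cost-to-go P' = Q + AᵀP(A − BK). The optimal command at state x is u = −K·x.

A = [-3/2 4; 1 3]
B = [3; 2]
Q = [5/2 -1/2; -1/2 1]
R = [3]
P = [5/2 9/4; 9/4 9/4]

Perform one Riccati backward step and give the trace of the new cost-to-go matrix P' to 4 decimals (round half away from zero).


BᵀP = [12.0000 11.2500]
S = R + BᵀPB = [3] + [58.5000] = [61.5000]
BᵀPA = [-6.7500 81.7500]
K = S⁻¹·BᵀPA = [-0.1098 1.3293]
A−BK = [-1.1707 0.0122; 1.2195 0.3415]
AᵀP(A−BK) = [0.3841 -0.4024; -0.4024 5.5823]
P' = Q + AᵀP(A−BK) = [2.8841 -0.9024; -0.9024 6.5823]
tr(P') = 9.4665

9.4665


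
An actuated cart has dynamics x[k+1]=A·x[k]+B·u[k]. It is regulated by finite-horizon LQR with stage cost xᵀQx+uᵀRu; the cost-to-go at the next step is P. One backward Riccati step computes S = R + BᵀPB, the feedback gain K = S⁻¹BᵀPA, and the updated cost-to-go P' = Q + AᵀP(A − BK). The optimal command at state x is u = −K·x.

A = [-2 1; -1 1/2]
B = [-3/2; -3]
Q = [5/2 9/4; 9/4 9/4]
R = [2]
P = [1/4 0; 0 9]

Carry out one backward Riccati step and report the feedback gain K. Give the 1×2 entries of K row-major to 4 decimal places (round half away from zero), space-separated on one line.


0.3321 -0.1660

BᵀP = [-0.3750 -27.0000]
S = R + BᵀPB = [2] + [81.5625] = [83.5625]
BᵀPA = [27.7500 -13.8750]
K = S⁻¹·BᵀPA = [0.3321 -0.1660]
A−BK = [-1.5019 0.7509; -0.0037 0.0019]
AᵀP(A−BK) = [0.7846 -0.3923; -0.3923 0.1961]
P' = Q + AᵀP(A−BK) = [3.2846 1.8577; 1.8577 2.4461]
tr(P') = 5.7307


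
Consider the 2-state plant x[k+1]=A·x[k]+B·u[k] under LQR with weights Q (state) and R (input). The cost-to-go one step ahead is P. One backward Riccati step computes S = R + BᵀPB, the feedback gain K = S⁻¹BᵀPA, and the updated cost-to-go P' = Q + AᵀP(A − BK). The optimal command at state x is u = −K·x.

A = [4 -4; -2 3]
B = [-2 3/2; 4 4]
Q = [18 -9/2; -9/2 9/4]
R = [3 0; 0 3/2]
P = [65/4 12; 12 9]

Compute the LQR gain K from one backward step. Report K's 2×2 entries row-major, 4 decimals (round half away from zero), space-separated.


-0.3748 0.4200 0.6385 -0.4828

BᵀP = [15.5000 12.0000; 72.3750 54.0000]
S = R + BᵀPB = [3 0; 0 3/2] + [17.0000 71.2500; 71.2500 324.5625] = [20.0000 71.2500; 71.2500 326.0625]
BᵀPA = [38.0000 -26.0000; 181.5000 -127.5000]
K = S⁻¹·BᵀPA = [-0.3748 0.4200; 0.6385 -0.4828]
A−BK = [2.2925 -2.4358; -3.0549 3.2513]
AᵀP(A−BK) = [2.3470 -2.3307; -2.3307 2.3622]
P' = Q + AᵀP(A−BK) = [20.3470 -6.8307; -6.8307 4.6122]
tr(P') = 24.9593


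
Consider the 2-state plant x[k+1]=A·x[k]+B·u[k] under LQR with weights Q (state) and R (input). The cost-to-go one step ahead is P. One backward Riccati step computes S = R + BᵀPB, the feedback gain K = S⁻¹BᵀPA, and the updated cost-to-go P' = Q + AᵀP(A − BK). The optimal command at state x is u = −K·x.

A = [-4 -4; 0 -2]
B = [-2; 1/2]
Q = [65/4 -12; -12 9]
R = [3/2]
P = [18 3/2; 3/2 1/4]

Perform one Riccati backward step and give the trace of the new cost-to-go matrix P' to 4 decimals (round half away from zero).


39.3014

BᵀP = [-35.2500 -2.8750]
S = R + BᵀPB = [3/2] + [69.0625] = [70.5625]
BᵀPA = [141.0000 146.7500]
K = S⁻¹·BᵀPA = [1.9982 2.0797]
A−BK = [-0.0035 0.1594; -0.9991 -3.0399]
AᵀP(A−BK) = [6.2498 6.7600; 6.7600 7.8016]
P' = Q + AᵀP(A−BK) = [22.4998 -5.2400; -5.2400 16.8016]
tr(P') = 39.3014


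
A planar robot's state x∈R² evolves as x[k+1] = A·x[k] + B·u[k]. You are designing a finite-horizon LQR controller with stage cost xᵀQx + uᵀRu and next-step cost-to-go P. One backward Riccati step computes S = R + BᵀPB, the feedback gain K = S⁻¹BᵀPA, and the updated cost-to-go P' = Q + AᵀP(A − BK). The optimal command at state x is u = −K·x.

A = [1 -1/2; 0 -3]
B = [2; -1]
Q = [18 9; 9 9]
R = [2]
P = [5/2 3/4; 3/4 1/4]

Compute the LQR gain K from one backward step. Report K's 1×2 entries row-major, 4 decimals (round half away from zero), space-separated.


0.4595 -0.6351

BᵀP = [4.2500 1.2500]
S = R + BᵀPB = [2] + [7.2500] = [9.2500]
BᵀPA = [4.2500 -5.8750]
K = S⁻¹·BᵀPA = [0.4595 -0.6351]
A−BK = [0.0811 0.7703; 0.4595 -3.6351]
AᵀP(A−BK) = [0.5473 -0.8007; -0.8007 1.3936]
P' = Q + AᵀP(A−BK) = [18.5473 8.1993; 8.1993 10.3936]
tr(P') = 28.9409


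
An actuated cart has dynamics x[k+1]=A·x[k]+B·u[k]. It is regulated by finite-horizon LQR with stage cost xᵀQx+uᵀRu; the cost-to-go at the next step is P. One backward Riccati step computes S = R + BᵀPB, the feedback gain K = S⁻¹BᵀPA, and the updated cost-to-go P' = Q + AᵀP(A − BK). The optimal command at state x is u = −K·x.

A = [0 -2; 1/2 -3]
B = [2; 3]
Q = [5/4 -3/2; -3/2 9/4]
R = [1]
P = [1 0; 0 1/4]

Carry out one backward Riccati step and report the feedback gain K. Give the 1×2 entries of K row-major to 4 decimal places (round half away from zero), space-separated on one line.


0.0517 -0.8621

BᵀP = [2.0000 0.7500]
S = R + BᵀPB = [1] + [6.2500] = [7.2500]
BᵀPA = [0.3750 -6.2500]
K = S⁻¹·BᵀPA = [0.0517 -0.8621]
A−BK = [-0.1034 -0.2759; 0.3448 -0.4138]
AᵀP(A−BK) = [0.0431 -0.0517; -0.0517 0.8621]
P' = Q + AᵀP(A−BK) = [1.2931 -1.5517; -1.5517 3.1121]
tr(P') = 4.4052


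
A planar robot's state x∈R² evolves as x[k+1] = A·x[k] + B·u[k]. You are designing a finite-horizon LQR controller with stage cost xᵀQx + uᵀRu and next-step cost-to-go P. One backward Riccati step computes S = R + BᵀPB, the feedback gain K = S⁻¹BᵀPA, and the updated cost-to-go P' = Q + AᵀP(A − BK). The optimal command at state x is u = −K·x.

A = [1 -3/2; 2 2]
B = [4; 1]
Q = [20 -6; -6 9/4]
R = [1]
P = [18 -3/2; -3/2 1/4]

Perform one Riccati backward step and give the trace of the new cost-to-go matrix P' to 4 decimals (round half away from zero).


23.6091

BᵀP = [70.5000 -5.7500]
S = R + BᵀPB = [1] + [276.2500] = [277.2500]
BᵀPA = [59.0000 -117.2500]
K = S⁻¹·BᵀPA = [0.2128 -0.4229]
A−BK = [0.1488 0.1916; 1.7872 2.4229]
AᵀP(A−BK) = [0.4445 0.4513; 0.4513 0.9146]
P' = Q + AᵀP(A−BK) = [20.4445 -5.5487; -5.5487 3.1646]
tr(P') = 23.6091


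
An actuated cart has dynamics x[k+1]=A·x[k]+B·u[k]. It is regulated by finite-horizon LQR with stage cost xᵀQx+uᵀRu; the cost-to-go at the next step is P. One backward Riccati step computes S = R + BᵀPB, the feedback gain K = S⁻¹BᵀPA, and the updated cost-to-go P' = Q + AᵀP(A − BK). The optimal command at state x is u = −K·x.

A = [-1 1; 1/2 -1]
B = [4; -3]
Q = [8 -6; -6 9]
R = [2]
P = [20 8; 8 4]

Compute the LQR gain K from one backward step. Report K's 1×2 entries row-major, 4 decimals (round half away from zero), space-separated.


-0.2771 0.2169

BᵀP = [56.0000 20.0000]
S = R + BᵀPB = [2] + [164.0000] = [166.0000]
BᵀPA = [-46.0000 36.0000]
K = S⁻¹·BᵀPA = [-0.2771 0.2169]
A−BK = [0.1084 0.1325; -0.3313 -0.3494]
AᵀP(A−BK) = [0.2530 -0.0241; -0.0241 0.1928]
P' = Q + AᵀP(A−BK) = [8.2530 -6.0241; -6.0241 9.1928]
tr(P') = 17.4458


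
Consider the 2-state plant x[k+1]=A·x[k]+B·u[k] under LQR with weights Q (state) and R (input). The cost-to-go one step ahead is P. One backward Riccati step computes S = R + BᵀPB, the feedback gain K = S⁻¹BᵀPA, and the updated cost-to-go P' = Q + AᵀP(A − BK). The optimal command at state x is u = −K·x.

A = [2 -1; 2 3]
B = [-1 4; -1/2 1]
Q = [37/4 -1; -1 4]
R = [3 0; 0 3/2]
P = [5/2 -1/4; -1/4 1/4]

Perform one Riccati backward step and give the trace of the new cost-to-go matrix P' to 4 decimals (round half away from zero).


16.7034

BᵀP = [-2.3750 0.1250; 9.7500 -0.7500]
S = R + BᵀPB = [3 0; 0 3/2] + [2.3125 -9.3750; -9.3750 38.2500] = [5.3125 -9.3750; -9.3750 39.7500]
BᵀPA = [-4.5000 2.7500; 18.0000 -12.0000]
K = S⁻¹·BᵀPA = [-0.0821 -0.0259; 0.4335 -0.3080]
A−BK = [0.1840 0.2061; 1.5255 3.2951]
AᵀP(A−BK) = [0.8281 0.9274; 0.9274 2.6253]
P' = Q + AᵀP(A−BK) = [10.0781 -0.0726; -0.0726 6.6253]
tr(P') = 16.7034


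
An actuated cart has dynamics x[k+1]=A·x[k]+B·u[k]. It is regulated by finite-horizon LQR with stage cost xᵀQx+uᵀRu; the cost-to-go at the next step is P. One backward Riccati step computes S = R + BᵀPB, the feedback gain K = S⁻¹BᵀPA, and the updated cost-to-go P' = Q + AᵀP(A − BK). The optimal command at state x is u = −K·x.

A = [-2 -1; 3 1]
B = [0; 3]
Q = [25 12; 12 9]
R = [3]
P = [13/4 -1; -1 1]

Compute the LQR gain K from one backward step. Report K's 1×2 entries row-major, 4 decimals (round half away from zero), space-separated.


BᵀP = [-3.0000 3.0000]
S = R + BᵀPB = [3] + [9.0000] = [12.0000]
BᵀPA = [15.0000 6.0000]
K = S⁻¹·BᵀPA = [1.2500 0.5000]
A−BK = [-2.0000 -1.0000; -0.7500 -0.5000]
AᵀP(A−BK) = [15.2500 7.0000; 7.0000 3.2500]
P' = Q + AᵀP(A−BK) = [40.2500 19.0000; 19.0000 12.2500]
tr(P') = 52.5000

1.2500 0.5000


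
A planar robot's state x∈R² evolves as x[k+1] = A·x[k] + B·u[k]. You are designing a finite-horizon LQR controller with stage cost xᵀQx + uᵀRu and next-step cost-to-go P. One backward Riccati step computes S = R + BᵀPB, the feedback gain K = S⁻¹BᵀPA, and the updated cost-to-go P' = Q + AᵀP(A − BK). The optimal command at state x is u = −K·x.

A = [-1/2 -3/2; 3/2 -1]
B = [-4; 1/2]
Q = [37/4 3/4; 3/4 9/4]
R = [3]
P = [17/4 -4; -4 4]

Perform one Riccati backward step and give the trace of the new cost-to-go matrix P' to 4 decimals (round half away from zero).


12.7330

BᵀP = [-19.0000 18.0000]
S = R + BᵀPB = [3] + [85.0000] = [88.0000]
BᵀPA = [36.5000 10.5000]
K = S⁻¹·BᵀPA = [0.4148 0.1193]
A−BK = [1.1591 -1.0227; 1.2926 -1.0597]
AᵀP(A−BK) = [0.9233 -0.1676; -0.1676 0.3097]
P' = Q + AᵀP(A−BK) = [10.1733 0.5824; 0.5824 2.5597]
tr(P') = 12.7330


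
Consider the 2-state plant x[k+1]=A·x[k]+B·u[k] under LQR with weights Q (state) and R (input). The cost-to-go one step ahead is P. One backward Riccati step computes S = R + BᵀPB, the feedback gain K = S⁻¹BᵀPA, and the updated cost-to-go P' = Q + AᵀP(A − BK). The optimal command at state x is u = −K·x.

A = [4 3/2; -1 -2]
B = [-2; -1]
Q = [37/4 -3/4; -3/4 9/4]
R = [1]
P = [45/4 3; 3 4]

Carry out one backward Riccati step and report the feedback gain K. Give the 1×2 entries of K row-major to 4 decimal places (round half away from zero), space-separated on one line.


BᵀP = [-25.5000 -10.0000]
S = R + BᵀPB = [1] + [61.0000] = [62.0000]
BᵀPA = [-92.0000 -18.2500]
K = S⁻¹·BᵀPA = [-1.4839 -0.2944]
A−BK = [1.0323 0.9113; -2.4839 -2.2944]
AᵀP(A−BK) = [23.4839 19.9194; 19.9194 17.9405]
P' = Q + AᵀP(A−BK) = [32.7339 19.1694; 19.1694 20.1905]
tr(P') = 52.9244

-1.4839 -0.2944


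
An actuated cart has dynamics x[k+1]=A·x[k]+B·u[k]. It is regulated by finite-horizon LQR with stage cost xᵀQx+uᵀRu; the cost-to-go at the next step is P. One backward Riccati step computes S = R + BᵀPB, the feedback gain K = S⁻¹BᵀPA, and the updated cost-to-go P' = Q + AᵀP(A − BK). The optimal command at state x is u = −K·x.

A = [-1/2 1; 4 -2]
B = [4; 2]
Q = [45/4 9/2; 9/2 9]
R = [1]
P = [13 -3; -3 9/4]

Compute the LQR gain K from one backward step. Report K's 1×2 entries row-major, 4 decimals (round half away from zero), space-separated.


BᵀP = [46.0000 -7.5000]
S = R + BᵀPB = [1] + [169.0000] = [170.0000]
BᵀPA = [-53.0000 61.0000]
K = S⁻¹·BᵀPA = [-0.3118 0.3588]
A−BK = [0.7471 -0.4353; 4.6235 -2.7176]
AᵀP(A−BK) = [34.7265 -20.4824; -20.4824 12.1118]
P' = Q + AᵀP(A−BK) = [45.9765 -15.9824; -15.9824 21.1118]
tr(P') = 67.0882

-0.3118 0.3588


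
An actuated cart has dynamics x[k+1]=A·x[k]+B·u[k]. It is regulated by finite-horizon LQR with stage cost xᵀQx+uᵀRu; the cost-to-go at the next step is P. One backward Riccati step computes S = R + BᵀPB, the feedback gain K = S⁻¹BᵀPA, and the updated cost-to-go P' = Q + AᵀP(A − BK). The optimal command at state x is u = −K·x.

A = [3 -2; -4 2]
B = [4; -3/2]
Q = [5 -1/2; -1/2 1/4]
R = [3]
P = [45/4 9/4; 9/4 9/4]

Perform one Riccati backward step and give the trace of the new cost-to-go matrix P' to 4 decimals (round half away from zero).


27.2419

BᵀP = [41.6250 5.6250]
S = R + BᵀPB = [3] + [158.0625] = [161.0625]
BᵀPA = [102.3750 -72.0000]
K = S⁻¹·BᵀPA = [0.6356 -0.4470]
A−BK = [0.4575 -0.2119; -3.0466 1.3295]
AᵀP(A−BK) = [18.1781 -8.2352; -8.2352 3.8137]
P' = Q + AᵀP(A−BK) = [23.1781 -8.7352; -8.7352 4.0637]
tr(P') = 27.2419


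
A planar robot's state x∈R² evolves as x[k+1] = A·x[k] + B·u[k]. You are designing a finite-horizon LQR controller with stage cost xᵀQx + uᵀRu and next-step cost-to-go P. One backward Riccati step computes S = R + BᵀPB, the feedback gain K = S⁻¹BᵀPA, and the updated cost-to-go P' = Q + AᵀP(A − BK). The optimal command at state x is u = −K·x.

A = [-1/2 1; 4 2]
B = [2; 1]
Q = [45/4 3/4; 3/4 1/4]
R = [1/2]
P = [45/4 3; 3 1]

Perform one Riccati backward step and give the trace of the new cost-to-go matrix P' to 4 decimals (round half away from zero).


14.9161

BᵀP = [25.5000 7.0000]
S = R + BᵀPB = [1/2] + [58.0000] = [58.5000]
BᵀPA = [15.2500 39.5000]
K = S⁻¹·BᵀPA = [0.2607 0.6752]
A−BK = [-1.0214 -0.3504; 3.7393 1.3248]
AᵀP(A−BK) = [2.8371 1.0780; 1.0780 0.5791]
P' = Q + AᵀP(A−BK) = [14.0871 1.8280; 1.8280 0.8291]
tr(P') = 14.9161


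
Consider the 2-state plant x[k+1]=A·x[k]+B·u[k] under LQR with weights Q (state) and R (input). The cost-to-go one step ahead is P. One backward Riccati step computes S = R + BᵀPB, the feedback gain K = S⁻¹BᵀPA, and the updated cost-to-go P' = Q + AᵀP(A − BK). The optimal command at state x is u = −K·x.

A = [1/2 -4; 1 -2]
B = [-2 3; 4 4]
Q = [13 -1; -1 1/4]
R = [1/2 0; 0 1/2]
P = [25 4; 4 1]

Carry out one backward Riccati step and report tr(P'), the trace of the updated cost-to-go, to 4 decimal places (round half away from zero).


13.8947

BᵀP = [-34.0000 -4.0000; 91.0000 16.0000]
S = R + BᵀPB = [1/2 0; 0 1/2] + [52.0000 -118.0000; -118.0000 337.0000] = [52.5000 -118.0000; -118.0000 337.5000]
BᵀPA = [-21.0000 144.0000; 61.5000 -396.0000]
K = S⁻¹·BᵀPA = [0.0447 0.4933; 0.1978 -1.0009]
A−BK = [-0.0042 -0.0108; 0.0300 0.0302]
AᵀP(A−BK) = [0.0209 -0.0878; -0.0878 0.6238]
P' = Q + AᵀP(A−BK) = [13.0209 -1.0878; -1.0878 0.8738]
tr(P') = 13.8947


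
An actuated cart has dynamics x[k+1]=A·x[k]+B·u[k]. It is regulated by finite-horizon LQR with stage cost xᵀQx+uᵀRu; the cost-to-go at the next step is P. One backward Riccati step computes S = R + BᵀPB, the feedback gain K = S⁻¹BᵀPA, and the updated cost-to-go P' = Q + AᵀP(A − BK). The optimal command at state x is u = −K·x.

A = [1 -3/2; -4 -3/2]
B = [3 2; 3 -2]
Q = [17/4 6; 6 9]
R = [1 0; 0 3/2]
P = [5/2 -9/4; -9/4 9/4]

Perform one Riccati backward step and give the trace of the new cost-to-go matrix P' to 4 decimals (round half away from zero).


15.8212

BᵀP = [0.7500 0.0000; 9.5000 -9.0000]
S = R + BᵀPB = [1 0; 0 3/2] + [2.2500 1.5000; 1.5000 37.0000] = [3.2500 1.5000; 1.5000 38.5000]
BᵀPA = [0.7500 -1.1250; 45.5000 -0.7500]
K = S⁻¹·BᵀPA = [-0.3204 -0.3433; 1.1943 -0.0061]
A−BK = [-0.4273 -0.4578; -0.6501 -0.4822]
AᵀP(A−BK) = [2.3995 0.1602; 0.1602 0.1717]
P' = Q + AᵀP(A−BK) = [6.6495 6.1602; 6.1602 9.1717]
tr(P') = 15.8212


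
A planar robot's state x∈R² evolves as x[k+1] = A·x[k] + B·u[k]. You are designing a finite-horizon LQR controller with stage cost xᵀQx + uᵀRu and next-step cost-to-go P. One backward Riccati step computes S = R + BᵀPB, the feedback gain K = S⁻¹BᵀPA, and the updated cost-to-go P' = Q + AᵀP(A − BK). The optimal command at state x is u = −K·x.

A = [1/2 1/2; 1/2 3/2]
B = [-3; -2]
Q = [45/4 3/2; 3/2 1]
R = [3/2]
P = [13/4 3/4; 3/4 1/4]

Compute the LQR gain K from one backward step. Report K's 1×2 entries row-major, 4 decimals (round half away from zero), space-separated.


-0.1718 -0.2393

BᵀP = [-11.2500 -2.7500]
S = R + BᵀPB = [3/2] + [39.2500] = [40.7500]
BᵀPA = [-7.0000 -9.7500]
K = S⁻¹·BᵀPA = [-0.1718 -0.2393]
A−BK = [-0.0153 -0.2178; 0.1564 1.0215]
AᵀP(A−BK) = [0.0475 0.0752; 0.0752 0.1672]
P' = Q + AᵀP(A−BK) = [11.2975 1.5752; 1.5752 1.1672]
tr(P') = 12.4647


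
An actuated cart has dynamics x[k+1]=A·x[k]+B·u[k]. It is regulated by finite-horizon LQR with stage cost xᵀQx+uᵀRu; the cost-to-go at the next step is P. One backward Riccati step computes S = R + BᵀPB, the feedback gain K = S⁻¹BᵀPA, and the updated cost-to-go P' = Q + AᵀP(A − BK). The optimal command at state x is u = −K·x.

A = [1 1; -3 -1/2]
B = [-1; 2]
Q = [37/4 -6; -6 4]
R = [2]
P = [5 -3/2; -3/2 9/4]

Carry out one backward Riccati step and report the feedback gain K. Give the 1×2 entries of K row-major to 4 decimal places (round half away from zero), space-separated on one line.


-1.1818 -0.5000

BᵀP = [-8.0000 6.0000]
S = R + BᵀPB = [2] + [20.0000] = [22.0000]
BᵀPA = [-26.0000 -11.0000]
K = S⁻¹·BᵀPA = [-1.1818 -0.5000]
A−BK = [-0.1818 0.5000; -0.6364 0.5000]
AᵀP(A−BK) = [3.5227 0.6250; 0.6250 1.5625]
P' = Q + AᵀP(A−BK) = [12.7727 -5.3750; -5.3750 5.5625]
tr(P') = 18.3352


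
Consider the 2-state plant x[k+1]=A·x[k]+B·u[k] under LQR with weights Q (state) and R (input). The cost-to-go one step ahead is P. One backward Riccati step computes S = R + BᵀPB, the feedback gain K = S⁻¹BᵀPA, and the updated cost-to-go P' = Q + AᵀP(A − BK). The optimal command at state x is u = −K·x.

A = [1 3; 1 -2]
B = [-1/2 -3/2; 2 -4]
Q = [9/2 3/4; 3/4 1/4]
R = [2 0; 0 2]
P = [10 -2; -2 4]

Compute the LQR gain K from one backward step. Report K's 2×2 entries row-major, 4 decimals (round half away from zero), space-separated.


BᵀP = [-9.0000 9.0000; -7.0000 -13.0000]
S = R + BᵀPB = [2 0; 0 2] + [22.5000 -22.5000; -22.5000 62.5000] = [24.5000 -22.5000; -22.5000 64.5000]
BᵀPA = [0.0000 -45.0000; -20.0000 5.0000]
K = S⁻¹·BᵀPA = [-0.4190 -2.5978; -0.4562 -0.8287]
A−BK = [0.1061 0.4581; 0.0130 -0.1192]
AᵀP(A−BK) = [0.8752 3.4264; 3.4264 17.2439]
P' = Q + AᵀP(A−BK) = [5.3752 4.1764; 4.1764 17.4939]
tr(P') = 22.8692

-0.4190 -2.5978 -0.4562 -0.8287


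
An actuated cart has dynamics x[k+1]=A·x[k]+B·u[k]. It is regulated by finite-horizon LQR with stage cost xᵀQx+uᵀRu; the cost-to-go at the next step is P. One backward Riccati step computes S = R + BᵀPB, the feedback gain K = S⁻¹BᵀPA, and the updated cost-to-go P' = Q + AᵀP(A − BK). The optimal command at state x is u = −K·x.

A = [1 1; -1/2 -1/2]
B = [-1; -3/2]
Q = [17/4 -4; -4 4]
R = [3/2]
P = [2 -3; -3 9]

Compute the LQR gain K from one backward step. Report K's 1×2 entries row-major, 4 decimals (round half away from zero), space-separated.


BᵀP = [2.5000 -10.5000]
S = R + BᵀPB = [3/2] + [13.2500] = [14.7500]
BᵀPA = [7.7500 7.7500]
K = S⁻¹·BᵀPA = [0.5254 0.5254]
A−BK = [1.5254 1.5254; 0.2881 0.2881]
AᵀP(A−BK) = [3.1780 3.1780; 3.1780 3.1780]
P' = Q + AᵀP(A−BK) = [7.4280 -0.8220; -0.8220 7.1780]
tr(P') = 14.6059

0.5254 0.5254


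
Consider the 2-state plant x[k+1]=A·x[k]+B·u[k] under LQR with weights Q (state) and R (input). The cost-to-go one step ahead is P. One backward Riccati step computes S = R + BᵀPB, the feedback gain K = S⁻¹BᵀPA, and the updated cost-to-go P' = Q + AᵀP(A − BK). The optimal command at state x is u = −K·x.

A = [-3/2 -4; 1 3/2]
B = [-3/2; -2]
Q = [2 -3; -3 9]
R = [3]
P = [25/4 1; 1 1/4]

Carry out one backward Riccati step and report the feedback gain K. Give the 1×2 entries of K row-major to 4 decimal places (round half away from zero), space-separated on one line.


BᵀP = [-11.3750 -2.0000]
S = R + BᵀPB = [3] + [21.0625] = [24.0625]
BᵀPA = [15.0625 42.5000]
K = S⁻¹·BᵀPA = [0.6260 1.7662]
A−BK = [-0.5610 -1.3506; 2.2519 5.0325]
AᵀP(A−BK) = [1.8838 5.0211; 5.0211 13.4976]
P' = Q + AᵀP(A−BK) = [3.8838 2.0211; 2.0211 22.4976]
tr(P') = 26.3813

0.6260 1.7662


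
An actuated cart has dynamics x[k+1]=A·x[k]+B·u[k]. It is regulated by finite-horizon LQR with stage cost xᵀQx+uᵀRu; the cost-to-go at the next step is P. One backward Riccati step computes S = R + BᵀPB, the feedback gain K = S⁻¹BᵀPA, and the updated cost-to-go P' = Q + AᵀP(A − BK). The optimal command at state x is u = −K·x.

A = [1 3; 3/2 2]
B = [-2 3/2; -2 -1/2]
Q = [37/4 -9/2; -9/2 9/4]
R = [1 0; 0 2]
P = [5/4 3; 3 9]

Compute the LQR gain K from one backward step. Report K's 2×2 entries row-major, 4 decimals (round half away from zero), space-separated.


-0.6748 -1.1123 -0.0512 0.1135

BᵀP = [-8.5000 -24.0000; 0.3750 0.0000]
S = R + BᵀPB = [1 0; 0 2] + [65.0000 -0.7500; -0.7500 0.5625] = [66.0000 -0.7500; -0.7500 2.5625]
BᵀPA = [-44.5000 -73.5000; 0.3750 1.1250]
K = S⁻¹·BᵀPA = [-0.6748 -1.1123; -0.0512 0.1135]
A−BK = [-0.2729 0.6051; 0.1248 -0.1680]
AᵀP(A−BK) = [0.4895 0.7080; 0.7080 1.3648]
P' = Q + AᵀP(A−BK) = [9.7395 -3.7920; -3.7920 3.6148]
tr(P') = 13.3544
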